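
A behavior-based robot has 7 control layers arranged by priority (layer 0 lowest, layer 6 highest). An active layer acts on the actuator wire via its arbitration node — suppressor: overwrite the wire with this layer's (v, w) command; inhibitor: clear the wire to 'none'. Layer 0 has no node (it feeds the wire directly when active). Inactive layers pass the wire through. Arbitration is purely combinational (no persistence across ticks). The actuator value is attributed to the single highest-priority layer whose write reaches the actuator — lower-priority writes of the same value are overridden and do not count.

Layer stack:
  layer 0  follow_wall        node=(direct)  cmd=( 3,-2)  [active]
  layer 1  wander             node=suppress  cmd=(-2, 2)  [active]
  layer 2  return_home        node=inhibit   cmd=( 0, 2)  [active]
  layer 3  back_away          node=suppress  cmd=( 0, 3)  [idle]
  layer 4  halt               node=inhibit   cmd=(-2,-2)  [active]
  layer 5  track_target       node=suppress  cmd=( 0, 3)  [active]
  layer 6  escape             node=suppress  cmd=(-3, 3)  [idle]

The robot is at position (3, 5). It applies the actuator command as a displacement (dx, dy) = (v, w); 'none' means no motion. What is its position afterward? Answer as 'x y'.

3 8

L0 follow_wall: active, feeds wire = (3, -2)
L1 wander: active, suppressor → wire = (-2, 2)
L2 return_home: active, inhibitor → wire = none
L3 back_away: idle → wire stays none
L4 halt: active, inhibitor → wire = none
L5 track_target: active, suppressor → wire = (0, 3)
L6 escape: idle → wire stays (0, 3)
actuator = (0, 3)
position: (3, 5) + (0, 3) = (3, 8)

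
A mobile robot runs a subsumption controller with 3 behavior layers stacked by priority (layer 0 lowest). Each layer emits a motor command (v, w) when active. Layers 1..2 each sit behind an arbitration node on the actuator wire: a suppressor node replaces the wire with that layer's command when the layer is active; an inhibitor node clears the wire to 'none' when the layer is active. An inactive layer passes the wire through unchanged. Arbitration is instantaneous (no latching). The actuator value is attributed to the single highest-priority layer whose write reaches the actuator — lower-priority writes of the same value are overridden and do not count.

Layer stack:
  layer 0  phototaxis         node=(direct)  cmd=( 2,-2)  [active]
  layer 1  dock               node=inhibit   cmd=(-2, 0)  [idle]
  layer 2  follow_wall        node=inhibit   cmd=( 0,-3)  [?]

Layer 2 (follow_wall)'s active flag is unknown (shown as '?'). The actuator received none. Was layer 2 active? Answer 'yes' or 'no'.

yes

If layer 2 is active=yes:
  actuator would be none
If layer 2 is active=no:
  actuator would be (2, -2)
Observed none, so layer 2 was active.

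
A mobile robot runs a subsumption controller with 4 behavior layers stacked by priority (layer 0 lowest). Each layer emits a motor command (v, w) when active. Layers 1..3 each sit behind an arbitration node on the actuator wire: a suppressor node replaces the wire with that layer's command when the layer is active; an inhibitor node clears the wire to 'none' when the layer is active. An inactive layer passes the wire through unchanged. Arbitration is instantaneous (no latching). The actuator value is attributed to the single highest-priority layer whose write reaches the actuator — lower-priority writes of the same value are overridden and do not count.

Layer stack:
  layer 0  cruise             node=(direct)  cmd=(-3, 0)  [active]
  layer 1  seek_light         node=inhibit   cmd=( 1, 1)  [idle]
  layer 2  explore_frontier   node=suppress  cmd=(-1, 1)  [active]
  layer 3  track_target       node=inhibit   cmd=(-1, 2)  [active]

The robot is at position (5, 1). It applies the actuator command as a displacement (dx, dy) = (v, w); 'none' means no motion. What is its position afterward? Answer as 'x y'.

5 1

[0] cruise on; wire := (-3, 0)
[1] seek_light off; pass (-3, 0)
[2] explore_frontier on (suppress); wire := (-1, 1)
[3] track_target on (inhibit); wire := none
output none
position: (5, 1) + none = (5, 1)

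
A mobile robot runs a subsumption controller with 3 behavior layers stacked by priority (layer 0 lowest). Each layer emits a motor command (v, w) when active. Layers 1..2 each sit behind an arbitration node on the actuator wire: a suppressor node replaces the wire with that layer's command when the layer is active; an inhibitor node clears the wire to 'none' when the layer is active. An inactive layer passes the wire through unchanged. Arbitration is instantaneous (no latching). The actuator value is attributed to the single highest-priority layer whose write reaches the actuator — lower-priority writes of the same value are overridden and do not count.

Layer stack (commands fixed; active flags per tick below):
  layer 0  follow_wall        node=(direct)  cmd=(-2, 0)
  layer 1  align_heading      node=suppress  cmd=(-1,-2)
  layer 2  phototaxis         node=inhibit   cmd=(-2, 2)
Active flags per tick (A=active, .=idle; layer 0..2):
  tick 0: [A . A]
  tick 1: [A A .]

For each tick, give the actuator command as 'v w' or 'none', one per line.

tick 0:
  layer 0 (follow_wall) active — direct: (-2, 0)
  layer 1 (align_heading) idle — unchanged: (-2, 0)
  layer 2 (phototaxis) active — inhibits: none
  → actuator none
tick 1:
  layer 0 (follow_wall) active — direct: (-2, 0)
  layer 1 (align_heading) active — suppresses: (-1, -2)
  layer 2 (phototaxis) idle — unchanged: (-1, -2)
  → actuator (-1, -2)

none
-1 -2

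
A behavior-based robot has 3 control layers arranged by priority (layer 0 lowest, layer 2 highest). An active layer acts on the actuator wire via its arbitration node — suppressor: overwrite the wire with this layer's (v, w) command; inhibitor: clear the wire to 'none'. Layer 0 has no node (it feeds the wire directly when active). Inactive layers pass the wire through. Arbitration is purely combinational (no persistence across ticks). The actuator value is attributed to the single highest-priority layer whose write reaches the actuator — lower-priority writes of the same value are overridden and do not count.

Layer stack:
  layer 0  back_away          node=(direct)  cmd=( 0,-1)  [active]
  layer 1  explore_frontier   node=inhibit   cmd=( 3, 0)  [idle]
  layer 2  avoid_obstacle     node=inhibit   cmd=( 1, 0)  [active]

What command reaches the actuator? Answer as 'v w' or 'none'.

[0] back_away on; wire := (0, -1)
[1] explore_frontier off; pass (0, -1)
[2] avoid_obstacle on (inhibit); wire := none
output none

none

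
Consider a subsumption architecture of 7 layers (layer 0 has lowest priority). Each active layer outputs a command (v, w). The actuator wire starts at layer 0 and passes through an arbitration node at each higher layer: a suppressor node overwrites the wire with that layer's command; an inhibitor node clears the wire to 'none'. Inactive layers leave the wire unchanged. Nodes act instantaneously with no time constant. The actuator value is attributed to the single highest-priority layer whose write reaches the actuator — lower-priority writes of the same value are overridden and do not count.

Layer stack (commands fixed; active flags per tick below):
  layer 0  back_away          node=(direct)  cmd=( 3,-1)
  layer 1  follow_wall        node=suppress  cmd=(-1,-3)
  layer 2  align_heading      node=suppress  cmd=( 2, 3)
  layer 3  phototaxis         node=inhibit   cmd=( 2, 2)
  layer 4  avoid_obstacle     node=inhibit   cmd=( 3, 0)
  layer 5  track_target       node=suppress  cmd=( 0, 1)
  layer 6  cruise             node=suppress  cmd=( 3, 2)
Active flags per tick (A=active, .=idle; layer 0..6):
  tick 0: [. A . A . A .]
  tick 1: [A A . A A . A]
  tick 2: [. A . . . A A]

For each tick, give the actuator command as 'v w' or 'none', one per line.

0 1
3 2
3 2

tick 0:
  layer 0 (back_away) idle — none
  layer 1 (follow_wall) active — suppresses: (-1, -3)
  layer 2 (align_heading) idle — unchanged: (-1, -3)
  layer 3 (phototaxis) active — inhibits: none
  layer 4 (avoid_obstacle) idle — unchanged: none
  layer 5 (track_target) active — suppresses: (0, 1)
  layer 6 (cruise) idle — unchanged: (0, 1)
  → actuator (0, 1)
tick 1:
  layer 0 (back_away) active — direct: (3, -1)
  layer 1 (follow_wall) active — suppresses: (-1, -3)
  layer 2 (align_heading) idle — unchanged: (-1, -3)
  layer 3 (phototaxis) active — inhibits: none
  layer 4 (avoid_obstacle) active — inhibits: none
  layer 5 (track_target) idle — unchanged: none
  layer 6 (cruise) active — suppresses: (3, 2)
  → actuator (3, 2)
tick 2:
  layer 0 (back_away) idle — none
  layer 1 (follow_wall) active — suppresses: (-1, -3)
  layer 2 (align_heading) idle — unchanged: (-1, -3)
  layer 3 (phototaxis) idle — unchanged: (-1, -3)
  layer 4 (avoid_obstacle) idle — unchanged: (-1, -3)
  layer 5 (track_target) active — suppresses: (0, 1)
  layer 6 (cruise) active — suppresses: (3, 2)
  → actuator (3, 2)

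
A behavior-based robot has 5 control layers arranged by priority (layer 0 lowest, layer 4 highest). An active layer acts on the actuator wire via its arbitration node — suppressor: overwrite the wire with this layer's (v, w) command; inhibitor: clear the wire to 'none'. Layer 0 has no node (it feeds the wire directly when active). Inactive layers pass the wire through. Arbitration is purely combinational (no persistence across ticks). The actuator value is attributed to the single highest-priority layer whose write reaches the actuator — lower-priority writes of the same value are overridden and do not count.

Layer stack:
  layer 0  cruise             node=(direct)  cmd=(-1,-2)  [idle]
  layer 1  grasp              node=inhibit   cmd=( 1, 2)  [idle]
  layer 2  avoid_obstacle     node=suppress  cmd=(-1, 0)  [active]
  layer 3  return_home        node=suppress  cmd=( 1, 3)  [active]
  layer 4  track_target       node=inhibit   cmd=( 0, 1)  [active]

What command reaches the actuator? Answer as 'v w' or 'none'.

L0 cruise: idle → wire = none
L1 grasp: idle → wire stays none
L2 avoid_obstacle: active, suppressor → wire = (-1, 0)
L3 return_home: active, suppressor → wire = (1, 3)
L4 track_target: active, inhibitor → wire = none
actuator = none

none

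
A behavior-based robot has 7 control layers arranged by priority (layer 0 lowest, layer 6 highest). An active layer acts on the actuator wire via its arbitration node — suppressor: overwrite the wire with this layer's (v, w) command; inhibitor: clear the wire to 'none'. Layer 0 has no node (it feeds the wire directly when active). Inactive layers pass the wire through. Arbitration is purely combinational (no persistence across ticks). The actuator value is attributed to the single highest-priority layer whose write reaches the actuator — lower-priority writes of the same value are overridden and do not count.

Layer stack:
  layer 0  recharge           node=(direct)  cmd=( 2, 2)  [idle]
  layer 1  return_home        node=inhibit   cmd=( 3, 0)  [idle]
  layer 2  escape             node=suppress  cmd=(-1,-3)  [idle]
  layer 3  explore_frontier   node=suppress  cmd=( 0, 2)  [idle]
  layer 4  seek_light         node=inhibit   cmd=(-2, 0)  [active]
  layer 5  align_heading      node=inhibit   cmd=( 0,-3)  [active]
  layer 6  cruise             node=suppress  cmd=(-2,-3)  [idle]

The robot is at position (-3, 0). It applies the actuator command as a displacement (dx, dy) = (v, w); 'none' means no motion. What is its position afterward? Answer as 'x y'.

L0 recharge: idle → wire = none
L1 return_home: idle → wire stays none
L2 escape: idle → wire stays none
L3 explore_frontier: idle → wire stays none
L4 seek_light: active, inhibitor → wire = none
L5 align_heading: active, inhibitor → wire = none
L6 cruise: idle → wire stays none
actuator = none
position: (-3, 0) + none = (-3, 0)

-3 0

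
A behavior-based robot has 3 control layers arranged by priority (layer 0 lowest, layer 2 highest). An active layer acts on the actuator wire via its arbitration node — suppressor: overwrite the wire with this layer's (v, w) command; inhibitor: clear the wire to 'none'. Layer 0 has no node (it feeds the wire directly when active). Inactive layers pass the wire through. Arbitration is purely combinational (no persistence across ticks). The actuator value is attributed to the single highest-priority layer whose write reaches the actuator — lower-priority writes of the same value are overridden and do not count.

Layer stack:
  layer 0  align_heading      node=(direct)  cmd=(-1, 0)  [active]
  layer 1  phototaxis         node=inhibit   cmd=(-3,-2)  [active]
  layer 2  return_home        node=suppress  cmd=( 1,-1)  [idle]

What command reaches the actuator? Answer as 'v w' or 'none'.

none

L0 align_heading: active, feeds wire = (-1, 0)
L1 phototaxis: active, inhibitor → wire = none
L2 return_home: idle → wire stays none
actuator = none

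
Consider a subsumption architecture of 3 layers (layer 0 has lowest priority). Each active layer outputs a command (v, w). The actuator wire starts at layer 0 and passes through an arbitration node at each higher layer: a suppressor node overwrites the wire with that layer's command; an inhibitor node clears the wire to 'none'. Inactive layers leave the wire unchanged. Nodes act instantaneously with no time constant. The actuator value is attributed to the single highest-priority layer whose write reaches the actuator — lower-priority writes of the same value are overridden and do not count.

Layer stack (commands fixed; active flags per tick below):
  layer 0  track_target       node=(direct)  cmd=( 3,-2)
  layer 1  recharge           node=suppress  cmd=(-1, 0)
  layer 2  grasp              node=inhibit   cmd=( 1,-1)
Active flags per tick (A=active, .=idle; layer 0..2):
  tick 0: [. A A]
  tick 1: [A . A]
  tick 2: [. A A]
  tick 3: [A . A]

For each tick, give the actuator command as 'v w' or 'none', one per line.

none
none
none
none

tick 0:
  layer 0 (track_target) idle — none
  layer 1 (recharge) active — suppresses: (-1, 0)
  layer 2 (grasp) active — inhibits: none
  → actuator none
tick 1:
  layer 0 (track_target) active — direct: (3, -2)
  layer 1 (recharge) idle — unchanged: (3, -2)
  layer 2 (grasp) active — inhibits: none
  → actuator none
tick 2:
  layer 0 (track_target) idle — none
  layer 1 (recharge) active — suppresses: (-1, 0)
  layer 2 (grasp) active — inhibits: none
  → actuator none
tick 3:
  layer 0 (track_target) active — direct: (3, -2)
  layer 1 (recharge) idle — unchanged: (3, -2)
  layer 2 (grasp) active — inhibits: none
  → actuator none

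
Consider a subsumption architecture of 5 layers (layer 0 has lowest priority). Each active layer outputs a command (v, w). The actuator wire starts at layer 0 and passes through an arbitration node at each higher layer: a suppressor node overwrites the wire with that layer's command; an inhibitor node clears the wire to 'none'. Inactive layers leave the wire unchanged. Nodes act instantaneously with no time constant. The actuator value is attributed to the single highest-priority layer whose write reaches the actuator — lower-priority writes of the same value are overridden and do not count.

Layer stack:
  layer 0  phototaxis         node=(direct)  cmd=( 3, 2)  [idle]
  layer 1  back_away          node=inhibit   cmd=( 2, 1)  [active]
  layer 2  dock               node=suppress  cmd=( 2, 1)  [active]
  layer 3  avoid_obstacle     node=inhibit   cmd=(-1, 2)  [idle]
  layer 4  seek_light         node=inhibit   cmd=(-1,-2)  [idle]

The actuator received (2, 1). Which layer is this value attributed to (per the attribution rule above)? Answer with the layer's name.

dock

layer 0 (phototaxis) idle — none
layer 1 (back_away) active — inhibits: none
layer 2 (dock) active — suppresses: (2, 1)
layer 3 (avoid_obstacle) idle — unchanged: (2, 1)
layer 4 (seek_light) idle — unchanged: (2, 1)
→ actuator (2, 1)
last writer: layer 2 = dock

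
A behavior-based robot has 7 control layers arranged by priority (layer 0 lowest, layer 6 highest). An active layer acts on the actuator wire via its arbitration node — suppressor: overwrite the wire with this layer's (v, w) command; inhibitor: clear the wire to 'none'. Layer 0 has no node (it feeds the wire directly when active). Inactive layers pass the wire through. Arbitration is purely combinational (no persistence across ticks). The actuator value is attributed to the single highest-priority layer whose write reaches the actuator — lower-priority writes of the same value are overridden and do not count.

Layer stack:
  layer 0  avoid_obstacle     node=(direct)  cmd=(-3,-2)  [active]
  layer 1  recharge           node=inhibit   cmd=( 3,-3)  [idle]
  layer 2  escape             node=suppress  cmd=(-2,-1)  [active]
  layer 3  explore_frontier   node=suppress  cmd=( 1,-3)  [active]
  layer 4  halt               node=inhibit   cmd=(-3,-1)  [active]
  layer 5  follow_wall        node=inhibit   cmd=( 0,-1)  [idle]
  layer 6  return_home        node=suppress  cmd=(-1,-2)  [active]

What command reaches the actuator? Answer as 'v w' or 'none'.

layer 0 (avoid_obstacle) active — direct: (-3, -2)
layer 1 (recharge) idle — unchanged: (-3, -2)
layer 2 (escape) active — suppresses: (-2, -1)
layer 3 (explore_frontier) active — suppresses: (1, -3)
layer 4 (halt) active — inhibits: none
layer 5 (follow_wall) idle — unchanged: none
layer 6 (return_home) active — suppresses: (-1, -2)
→ actuator (-1, -2)

-1 -2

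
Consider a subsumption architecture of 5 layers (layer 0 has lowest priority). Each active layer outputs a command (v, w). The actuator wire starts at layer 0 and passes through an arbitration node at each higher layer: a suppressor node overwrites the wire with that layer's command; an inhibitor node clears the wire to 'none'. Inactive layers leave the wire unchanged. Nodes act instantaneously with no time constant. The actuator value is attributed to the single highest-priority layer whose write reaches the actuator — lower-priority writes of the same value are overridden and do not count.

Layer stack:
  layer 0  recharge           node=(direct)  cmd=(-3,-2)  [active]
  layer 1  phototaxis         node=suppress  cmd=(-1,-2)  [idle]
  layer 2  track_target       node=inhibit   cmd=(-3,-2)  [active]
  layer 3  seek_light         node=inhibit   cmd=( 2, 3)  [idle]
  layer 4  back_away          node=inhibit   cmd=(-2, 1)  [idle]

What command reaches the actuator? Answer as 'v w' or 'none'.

layer 0 (recharge) active — direct: (-3, -2)
layer 1 (phototaxis) idle — unchanged: (-3, -2)
layer 2 (track_target) active — inhibits: none
layer 3 (seek_light) idle — unchanged: none
layer 4 (back_away) idle — unchanged: none
→ actuator none

none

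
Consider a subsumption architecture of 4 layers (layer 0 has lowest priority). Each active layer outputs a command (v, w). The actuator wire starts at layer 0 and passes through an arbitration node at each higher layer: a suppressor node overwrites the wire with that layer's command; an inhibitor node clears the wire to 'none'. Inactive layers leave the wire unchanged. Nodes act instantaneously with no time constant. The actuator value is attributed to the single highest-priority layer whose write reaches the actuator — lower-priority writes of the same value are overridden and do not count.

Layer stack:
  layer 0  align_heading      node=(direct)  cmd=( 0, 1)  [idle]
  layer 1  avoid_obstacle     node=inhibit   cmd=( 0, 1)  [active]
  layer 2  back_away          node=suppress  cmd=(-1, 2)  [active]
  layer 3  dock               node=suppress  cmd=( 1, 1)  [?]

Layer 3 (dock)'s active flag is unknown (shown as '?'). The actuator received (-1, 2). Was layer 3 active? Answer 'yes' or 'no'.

no

If layer 3 is active=yes:
  actuator would be (1, 1)
If layer 3 is active=no:
  actuator would be (-1, 2)
Observed (-1, 2), so layer 3 was idle.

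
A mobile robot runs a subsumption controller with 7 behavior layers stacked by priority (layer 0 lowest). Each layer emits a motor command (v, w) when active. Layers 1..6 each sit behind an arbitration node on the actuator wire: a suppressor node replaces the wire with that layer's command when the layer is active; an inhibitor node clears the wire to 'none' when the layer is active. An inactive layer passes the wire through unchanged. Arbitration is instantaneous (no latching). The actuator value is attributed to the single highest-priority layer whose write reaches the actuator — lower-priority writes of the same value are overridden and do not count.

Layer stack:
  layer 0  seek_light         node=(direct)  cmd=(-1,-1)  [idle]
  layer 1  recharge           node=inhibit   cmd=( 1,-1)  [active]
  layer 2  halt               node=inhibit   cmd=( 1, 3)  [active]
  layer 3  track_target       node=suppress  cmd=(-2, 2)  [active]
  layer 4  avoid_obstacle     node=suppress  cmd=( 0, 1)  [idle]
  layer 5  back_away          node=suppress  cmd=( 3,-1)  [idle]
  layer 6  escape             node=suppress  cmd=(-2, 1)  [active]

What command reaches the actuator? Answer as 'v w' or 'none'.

-2 1

L0 seek_light: idle → wire = none
L1 recharge: active, inhibitor → wire = none
L2 halt: active, inhibitor → wire = none
L3 track_target: active, suppressor → wire = (-2, 2)
L4 avoid_obstacle: idle → wire stays (-2, 2)
L5 back_away: idle → wire stays (-2, 2)
L6 escape: active, suppressor → wire = (-2, 1)
actuator = (-2, 1)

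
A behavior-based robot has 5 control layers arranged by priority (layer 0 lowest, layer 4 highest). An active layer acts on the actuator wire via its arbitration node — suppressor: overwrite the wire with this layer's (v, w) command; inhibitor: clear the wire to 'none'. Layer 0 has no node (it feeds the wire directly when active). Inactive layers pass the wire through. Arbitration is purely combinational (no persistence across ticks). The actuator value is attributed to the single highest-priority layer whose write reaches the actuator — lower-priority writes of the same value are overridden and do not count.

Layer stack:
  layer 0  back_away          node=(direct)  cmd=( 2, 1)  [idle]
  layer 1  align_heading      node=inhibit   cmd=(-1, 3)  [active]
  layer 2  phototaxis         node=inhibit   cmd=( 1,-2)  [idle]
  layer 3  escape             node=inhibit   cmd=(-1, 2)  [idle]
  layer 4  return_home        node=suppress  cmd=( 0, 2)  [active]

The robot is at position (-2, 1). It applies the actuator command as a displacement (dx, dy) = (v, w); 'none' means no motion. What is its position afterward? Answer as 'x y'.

-2 3

[0] back_away off; wire := none
[1] align_heading on (inhibit); wire := none
[2] phototaxis off; pass none
[3] escape off; pass none
[4] return_home on (suppress); wire := (0, 2)
output (0, 2)
position: (-2, 1) + (0, 2) = (-2, 3)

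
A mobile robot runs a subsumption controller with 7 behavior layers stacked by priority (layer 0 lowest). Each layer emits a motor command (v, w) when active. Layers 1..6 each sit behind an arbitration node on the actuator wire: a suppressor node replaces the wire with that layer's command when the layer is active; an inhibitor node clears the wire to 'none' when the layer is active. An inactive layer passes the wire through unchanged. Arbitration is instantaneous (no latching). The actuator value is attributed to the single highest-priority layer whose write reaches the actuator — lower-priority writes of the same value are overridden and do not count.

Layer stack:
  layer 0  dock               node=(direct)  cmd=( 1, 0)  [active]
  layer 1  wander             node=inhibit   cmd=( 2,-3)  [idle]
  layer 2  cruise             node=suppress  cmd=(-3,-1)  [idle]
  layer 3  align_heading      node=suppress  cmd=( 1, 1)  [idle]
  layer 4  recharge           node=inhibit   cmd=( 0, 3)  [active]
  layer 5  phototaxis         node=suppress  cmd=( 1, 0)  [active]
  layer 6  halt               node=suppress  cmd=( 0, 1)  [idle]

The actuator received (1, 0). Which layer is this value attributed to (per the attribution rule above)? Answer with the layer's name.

phototaxis

layer 0 (dock) active — direct: (1, 0)
layer 1 (wander) idle — unchanged: (1, 0)
layer 2 (cruise) idle — unchanged: (1, 0)
layer 3 (align_heading) idle — unchanged: (1, 0)
layer 4 (recharge) active — inhibits: none
layer 5 (phototaxis) active — suppresses: (1, 0)
layer 6 (halt) idle — unchanged: (1, 0)
→ actuator (1, 0)
last writer: layer 5 = phototaxis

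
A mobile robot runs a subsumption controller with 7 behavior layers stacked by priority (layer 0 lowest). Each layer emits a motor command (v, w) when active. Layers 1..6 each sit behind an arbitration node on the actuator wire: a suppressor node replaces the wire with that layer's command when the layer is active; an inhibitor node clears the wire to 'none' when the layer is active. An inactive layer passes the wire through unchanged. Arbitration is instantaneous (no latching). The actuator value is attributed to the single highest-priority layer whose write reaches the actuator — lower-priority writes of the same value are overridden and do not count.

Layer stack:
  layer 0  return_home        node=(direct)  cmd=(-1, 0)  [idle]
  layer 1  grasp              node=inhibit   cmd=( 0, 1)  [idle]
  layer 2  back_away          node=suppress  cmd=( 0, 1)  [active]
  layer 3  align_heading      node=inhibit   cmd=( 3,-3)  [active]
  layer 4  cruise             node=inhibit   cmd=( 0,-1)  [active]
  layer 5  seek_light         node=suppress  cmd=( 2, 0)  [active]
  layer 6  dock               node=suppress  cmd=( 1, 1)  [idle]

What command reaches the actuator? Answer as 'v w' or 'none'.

[0] return_home off; wire := none
[1] grasp off; pass none
[2] back_away on (suppress); wire := (0, 1)
[3] align_heading on (inhibit); wire := none
[4] cruise on (inhibit); wire := none
[5] seek_light on (suppress); wire := (2, 0)
[6] dock off; pass (2, 0)
output (2, 0)

2 0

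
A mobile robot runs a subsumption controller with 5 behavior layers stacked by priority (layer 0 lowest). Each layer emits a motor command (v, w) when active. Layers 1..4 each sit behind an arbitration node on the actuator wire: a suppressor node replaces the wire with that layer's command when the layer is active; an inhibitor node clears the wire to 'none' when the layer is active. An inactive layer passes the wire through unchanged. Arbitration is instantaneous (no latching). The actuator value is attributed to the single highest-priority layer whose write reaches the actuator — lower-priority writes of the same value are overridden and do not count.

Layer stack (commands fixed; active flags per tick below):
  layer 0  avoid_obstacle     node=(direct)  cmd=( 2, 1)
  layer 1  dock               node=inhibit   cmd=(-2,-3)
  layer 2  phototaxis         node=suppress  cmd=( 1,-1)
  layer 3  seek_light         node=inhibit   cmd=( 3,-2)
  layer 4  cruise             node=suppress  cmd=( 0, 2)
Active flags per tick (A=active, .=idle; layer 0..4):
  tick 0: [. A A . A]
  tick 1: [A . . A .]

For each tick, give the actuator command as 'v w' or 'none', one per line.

tick 0:
  [0] avoid_obstacle off; wire := none
  [1] dock on (inhibit); wire := none
  [2] phototaxis on (suppress); wire := (1, -1)
  [3] seek_light off; pass (1, -1)
  [4] cruise on (suppress); wire := (0, 2)
  output (0, 2)
tick 1:
  [0] avoid_obstacle on; wire := (2, 1)
  [1] dock off; pass (2, 1)
  [2] phototaxis off; pass (2, 1)
  [3] seek_light on (inhibit); wire := none
  [4] cruise off; pass none
  output none

0 2
none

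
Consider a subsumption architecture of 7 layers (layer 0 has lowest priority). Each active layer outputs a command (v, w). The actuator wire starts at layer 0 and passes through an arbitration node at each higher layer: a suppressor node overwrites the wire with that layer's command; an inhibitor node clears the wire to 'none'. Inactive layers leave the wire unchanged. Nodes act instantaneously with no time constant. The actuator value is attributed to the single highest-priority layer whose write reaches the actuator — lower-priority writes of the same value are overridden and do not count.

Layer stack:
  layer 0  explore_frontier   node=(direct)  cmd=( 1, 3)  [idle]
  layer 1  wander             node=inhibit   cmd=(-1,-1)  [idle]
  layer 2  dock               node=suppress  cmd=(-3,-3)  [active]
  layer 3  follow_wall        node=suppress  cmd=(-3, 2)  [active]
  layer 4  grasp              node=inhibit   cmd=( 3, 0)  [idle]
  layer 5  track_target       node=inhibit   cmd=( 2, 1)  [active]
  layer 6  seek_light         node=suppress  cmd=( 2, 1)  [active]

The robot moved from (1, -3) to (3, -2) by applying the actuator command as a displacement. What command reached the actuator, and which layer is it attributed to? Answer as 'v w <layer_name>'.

2 1 seek_light

displacement = (3, -2) − (1, -3) = (2, 1)
[0] explore_frontier off; wire := none
[1] wander off; pass none
[2] dock on (suppress); wire := (-3, -3)
[3] follow_wall on (suppress); wire := (-3, 2)
[4] grasp off; pass (-3, 2)
[5] track_target on (inhibit); wire := none
[6] seek_light on (suppress); wire := (2, 1)
output (2, 1) — from layer 6 (seek_light)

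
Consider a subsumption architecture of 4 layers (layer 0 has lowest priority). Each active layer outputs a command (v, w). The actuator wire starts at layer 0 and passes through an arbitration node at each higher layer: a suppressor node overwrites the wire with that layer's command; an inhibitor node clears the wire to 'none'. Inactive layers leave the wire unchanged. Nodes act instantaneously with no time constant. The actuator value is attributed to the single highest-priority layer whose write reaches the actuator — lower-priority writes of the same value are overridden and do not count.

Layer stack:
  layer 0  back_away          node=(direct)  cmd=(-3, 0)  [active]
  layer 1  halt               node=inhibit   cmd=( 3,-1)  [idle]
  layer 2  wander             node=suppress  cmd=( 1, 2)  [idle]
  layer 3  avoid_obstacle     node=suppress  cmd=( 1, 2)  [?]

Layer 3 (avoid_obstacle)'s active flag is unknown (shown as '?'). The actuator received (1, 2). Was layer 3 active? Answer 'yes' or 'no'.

yes

If layer 3 is active=yes:
  actuator would be (1, 2)
If layer 3 is active=no:
  actuator would be (-3, 0)
Observed (1, 2), so layer 3 was active.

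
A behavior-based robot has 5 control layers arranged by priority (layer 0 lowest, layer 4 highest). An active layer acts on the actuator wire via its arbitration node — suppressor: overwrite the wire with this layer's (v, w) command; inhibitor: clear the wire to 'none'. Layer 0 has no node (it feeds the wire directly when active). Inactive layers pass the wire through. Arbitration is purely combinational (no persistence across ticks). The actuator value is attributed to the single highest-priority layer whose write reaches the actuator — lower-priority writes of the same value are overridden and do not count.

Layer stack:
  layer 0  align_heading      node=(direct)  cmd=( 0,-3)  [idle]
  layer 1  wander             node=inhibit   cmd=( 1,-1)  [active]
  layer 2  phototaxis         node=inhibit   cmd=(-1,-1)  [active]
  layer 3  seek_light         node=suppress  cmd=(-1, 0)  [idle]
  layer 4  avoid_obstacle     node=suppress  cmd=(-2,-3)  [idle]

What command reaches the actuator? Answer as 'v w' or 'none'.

L0 align_heading: idle → wire = none
L1 wander: active, inhibitor → wire = none
L2 phototaxis: active, inhibitor → wire = none
L3 seek_light: idle → wire stays none
L4 avoid_obstacle: idle → wire stays none
actuator = none

none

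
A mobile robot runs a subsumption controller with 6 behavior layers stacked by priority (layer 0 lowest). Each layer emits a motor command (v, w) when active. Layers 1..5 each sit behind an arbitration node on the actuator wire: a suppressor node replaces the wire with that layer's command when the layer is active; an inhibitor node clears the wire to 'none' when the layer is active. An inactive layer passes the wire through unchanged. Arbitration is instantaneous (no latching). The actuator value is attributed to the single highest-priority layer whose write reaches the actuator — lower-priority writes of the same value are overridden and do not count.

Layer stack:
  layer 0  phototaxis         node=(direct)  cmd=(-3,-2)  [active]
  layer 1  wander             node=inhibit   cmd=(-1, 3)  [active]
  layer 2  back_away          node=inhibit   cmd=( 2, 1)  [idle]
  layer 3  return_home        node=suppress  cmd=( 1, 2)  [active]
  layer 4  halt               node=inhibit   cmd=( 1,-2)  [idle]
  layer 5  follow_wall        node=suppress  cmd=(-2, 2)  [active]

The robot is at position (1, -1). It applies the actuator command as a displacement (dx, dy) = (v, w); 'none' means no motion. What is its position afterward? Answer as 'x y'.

[0] phototaxis on; wire := (-3, -2)
[1] wander on (inhibit); wire := none
[2] back_away off; pass none
[3] return_home on (suppress); wire := (1, 2)
[4] halt off; pass (1, 2)
[5] follow_wall on (suppress); wire := (-2, 2)
output (-2, 2)
position: (1, -1) + (-2, 2) = (-1, 1)

-1 1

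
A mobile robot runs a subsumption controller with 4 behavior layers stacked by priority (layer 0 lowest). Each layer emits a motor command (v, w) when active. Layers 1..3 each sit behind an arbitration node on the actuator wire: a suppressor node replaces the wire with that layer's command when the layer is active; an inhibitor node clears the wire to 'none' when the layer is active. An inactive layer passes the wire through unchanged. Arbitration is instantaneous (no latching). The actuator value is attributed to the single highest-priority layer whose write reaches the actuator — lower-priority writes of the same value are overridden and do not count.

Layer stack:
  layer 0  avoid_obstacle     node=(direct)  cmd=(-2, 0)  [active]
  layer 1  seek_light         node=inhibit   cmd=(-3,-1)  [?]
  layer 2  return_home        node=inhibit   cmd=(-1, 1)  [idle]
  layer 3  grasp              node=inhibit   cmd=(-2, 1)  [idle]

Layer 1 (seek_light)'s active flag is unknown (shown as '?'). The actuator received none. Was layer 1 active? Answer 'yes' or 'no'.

yes

If layer 1 is active=yes:
  actuator would be none
If layer 1 is active=no:
  actuator would be (-2, 0)
Observed none, so layer 1 was active.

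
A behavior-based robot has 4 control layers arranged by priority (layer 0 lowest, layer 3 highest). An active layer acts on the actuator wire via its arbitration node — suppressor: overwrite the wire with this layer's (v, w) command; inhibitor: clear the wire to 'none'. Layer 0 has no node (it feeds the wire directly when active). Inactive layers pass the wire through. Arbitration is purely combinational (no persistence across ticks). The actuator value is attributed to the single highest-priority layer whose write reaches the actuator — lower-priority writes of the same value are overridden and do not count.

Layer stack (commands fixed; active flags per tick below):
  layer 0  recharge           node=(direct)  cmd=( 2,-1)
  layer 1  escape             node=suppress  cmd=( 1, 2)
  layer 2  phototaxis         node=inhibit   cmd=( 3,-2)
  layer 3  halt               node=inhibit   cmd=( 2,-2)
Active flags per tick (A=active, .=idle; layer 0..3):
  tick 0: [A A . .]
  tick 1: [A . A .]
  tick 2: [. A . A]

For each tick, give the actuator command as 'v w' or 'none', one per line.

tick 0:
  L0 recharge: active, feeds wire = (2, -1)
  L1 escape: active, suppressor → wire = (1, 2)
  L2 phototaxis: idle → wire stays (1, 2)
  L3 halt: idle → wire stays (1, 2)
  actuator = (1, 2)
tick 1:
  L0 recharge: active, feeds wire = (2, -1)
  L1 escape: idle → wire stays (2, -1)
  L2 phototaxis: active, inhibitor → wire = none
  L3 halt: idle → wire stays none
  actuator = none
tick 2:
  L0 recharge: idle → wire = none
  L1 escape: active, suppressor → wire = (1, 2)
  L2 phototaxis: idle → wire stays (1, 2)
  L3 halt: active, inhibitor → wire = none
  actuator = none

1 2
none
none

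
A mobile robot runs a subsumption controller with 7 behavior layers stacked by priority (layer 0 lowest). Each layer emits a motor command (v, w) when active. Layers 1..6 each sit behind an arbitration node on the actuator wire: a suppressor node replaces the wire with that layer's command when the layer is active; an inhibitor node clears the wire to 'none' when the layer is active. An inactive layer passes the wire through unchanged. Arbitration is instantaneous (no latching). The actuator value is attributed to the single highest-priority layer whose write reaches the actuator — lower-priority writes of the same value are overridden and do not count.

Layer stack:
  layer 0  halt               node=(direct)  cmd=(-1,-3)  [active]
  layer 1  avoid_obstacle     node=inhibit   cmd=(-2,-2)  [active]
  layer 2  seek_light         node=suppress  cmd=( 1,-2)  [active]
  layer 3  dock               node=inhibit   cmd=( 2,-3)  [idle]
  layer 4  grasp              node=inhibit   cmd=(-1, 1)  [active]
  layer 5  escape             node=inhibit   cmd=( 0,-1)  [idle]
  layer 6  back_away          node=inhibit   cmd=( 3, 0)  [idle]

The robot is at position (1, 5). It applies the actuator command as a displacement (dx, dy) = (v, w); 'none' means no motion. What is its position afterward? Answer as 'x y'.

1 5

[0] halt on; wire := (-1, -3)
[1] avoid_obstacle on (inhibit); wire := none
[2] seek_light on (suppress); wire := (1, -2)
[3] dock off; pass (1, -2)
[4] grasp on (inhibit); wire := none
[5] escape off; pass none
[6] back_away off; pass none
output none
position: (1, 5) + none = (1, 5)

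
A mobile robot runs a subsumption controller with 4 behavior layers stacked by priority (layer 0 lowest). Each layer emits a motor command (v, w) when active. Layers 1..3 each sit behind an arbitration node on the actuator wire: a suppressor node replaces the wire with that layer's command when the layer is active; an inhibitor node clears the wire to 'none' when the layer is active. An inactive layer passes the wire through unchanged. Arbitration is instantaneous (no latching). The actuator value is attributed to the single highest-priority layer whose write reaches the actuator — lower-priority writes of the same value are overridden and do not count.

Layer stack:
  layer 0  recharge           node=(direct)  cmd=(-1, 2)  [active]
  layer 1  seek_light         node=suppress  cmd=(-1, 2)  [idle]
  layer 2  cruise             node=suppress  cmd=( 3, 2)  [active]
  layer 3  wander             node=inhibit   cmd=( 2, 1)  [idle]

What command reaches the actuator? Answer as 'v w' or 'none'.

L0 recharge: active, feeds wire = (-1, 2)
L1 seek_light: idle → wire stays (-1, 2)
L2 cruise: active, suppressor → wire = (3, 2)
L3 wander: idle → wire stays (3, 2)
actuator = (3, 2)

3 2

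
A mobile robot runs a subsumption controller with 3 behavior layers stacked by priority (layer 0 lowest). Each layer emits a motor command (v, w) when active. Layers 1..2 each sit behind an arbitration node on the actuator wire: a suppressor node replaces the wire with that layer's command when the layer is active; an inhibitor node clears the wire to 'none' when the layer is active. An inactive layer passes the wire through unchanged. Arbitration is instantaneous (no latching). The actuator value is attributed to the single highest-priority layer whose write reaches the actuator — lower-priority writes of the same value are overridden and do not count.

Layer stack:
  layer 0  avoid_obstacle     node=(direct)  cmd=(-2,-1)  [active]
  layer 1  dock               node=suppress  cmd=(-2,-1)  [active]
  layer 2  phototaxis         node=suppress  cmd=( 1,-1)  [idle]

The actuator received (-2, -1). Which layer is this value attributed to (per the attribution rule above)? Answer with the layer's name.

L0 avoid_obstacle: active, feeds wire = (-2, -1)
L1 dock: active, suppressor → wire = (-2, -1)
L2 phototaxis: idle → wire stays (-2, -1)
actuator = (-2, -1)
last writer: layer 1 = dock

dock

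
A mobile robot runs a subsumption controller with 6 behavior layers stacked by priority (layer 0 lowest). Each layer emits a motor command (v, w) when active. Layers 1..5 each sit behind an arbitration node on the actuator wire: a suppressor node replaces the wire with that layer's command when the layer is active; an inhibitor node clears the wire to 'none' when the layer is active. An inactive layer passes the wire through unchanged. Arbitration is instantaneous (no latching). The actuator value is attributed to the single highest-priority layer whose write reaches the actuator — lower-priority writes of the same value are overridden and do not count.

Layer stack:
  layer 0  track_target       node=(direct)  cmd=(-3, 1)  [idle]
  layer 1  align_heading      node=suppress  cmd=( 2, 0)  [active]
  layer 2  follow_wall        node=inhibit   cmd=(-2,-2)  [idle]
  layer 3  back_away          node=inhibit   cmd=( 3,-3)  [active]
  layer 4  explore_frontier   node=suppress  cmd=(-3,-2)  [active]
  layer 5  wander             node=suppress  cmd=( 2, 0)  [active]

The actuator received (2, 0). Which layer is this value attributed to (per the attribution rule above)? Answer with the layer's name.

layer 0 (track_target) idle — none
layer 1 (align_heading) active — suppresses: (2, 0)
layer 2 (follow_wall) idle — unchanged: (2, 0)
layer 3 (back_away) active — inhibits: none
layer 4 (explore_frontier) active — suppresses: (-3, -2)
layer 5 (wander) active — suppresses: (2, 0)
→ actuator (2, 0)
last writer: layer 5 = wander

wander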